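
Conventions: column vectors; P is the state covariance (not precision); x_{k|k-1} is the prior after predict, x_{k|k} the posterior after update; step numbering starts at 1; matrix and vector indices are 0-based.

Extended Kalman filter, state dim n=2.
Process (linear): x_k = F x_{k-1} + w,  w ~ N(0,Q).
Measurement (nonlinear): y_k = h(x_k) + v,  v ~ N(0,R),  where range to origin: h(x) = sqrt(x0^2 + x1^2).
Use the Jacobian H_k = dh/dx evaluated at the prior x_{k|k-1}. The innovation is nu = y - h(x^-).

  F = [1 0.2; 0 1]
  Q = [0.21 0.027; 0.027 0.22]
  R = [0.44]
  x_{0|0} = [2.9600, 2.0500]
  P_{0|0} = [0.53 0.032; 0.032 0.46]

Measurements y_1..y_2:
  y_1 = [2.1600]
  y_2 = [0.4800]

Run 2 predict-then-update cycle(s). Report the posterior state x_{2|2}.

x_post = [1.4685, 0.5521]

step 1: x^-=[3.3700, 2.0500]  P^-=[0.7712 0.1510; 0.1510 0.6800]  H_jac=[0.8543 0.5197]  S=[1.3207]  K=[0.5583; 0.3653]  nu=[-1.7845]  x^+=[2.3737, 1.3981]  P^+=[0.3595 -0.1183; -0.1183 0.5038]
step 2: x^-=[2.6533, 1.3981]  P^-=[0.5423 0.0094; 0.0094 0.7238]  H_jac=[0.8847 0.4662]  S=[1.0295]  K=[0.4703; 0.3358]  nu=[-2.5191]  x^+=[1.4685, 0.5521]  P^+=[0.3146 -0.1532; -0.1532 0.6077]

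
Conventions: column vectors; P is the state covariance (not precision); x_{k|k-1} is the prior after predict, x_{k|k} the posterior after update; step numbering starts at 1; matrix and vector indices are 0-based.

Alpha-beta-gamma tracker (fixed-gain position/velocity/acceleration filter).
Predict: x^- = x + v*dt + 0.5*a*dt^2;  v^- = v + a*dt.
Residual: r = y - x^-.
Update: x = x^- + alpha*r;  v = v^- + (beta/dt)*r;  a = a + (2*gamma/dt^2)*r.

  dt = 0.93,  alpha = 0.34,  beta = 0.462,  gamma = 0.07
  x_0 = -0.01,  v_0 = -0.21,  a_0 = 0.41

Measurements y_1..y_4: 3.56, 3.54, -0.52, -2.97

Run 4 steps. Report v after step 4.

v_post = -3.5007

step 1: x_pred=-0.0280  r=3.5880  x^+=1.1919  v^+=1.9537  a^+=0.9908
step 2: x_pred=3.4374  r=0.1026  x^+=3.4723  v^+=2.9261  a^+=1.0074
step 3: x_pred=6.6292  r=-7.1492  x^+=4.1985  v^+=0.3115  a^+=-0.1498
step 4: x_pred=4.4234  r=-7.3934  x^+=1.9096  v^+=-3.5007  a^+=-1.3466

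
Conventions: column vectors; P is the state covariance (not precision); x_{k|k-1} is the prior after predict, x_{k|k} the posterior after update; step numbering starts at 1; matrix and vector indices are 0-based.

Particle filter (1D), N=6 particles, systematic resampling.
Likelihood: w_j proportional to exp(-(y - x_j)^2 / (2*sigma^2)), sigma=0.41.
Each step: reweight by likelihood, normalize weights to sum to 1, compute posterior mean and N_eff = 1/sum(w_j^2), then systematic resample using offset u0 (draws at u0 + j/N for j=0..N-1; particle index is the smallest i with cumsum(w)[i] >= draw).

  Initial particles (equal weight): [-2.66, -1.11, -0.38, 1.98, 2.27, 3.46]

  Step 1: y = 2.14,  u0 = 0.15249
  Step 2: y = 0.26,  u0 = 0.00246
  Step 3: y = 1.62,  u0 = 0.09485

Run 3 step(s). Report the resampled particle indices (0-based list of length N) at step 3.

resampled_idx = [0, 1, 2, 3, 4, 5]

step 1: w=[0.0000, 0.0000, 0.0000, 0.4921, 0.5050, 0.0030]  mean=2.1308  Neff=2.0116  idx=[3, 3, 3, 4, 4, 4]
step 2: w=[0.3205, 0.3205, 0.3205, 0.0128, 0.0128, 0.0128]  mean=1.9912  Neff=3.2400  idx=[0, 0, 1, 1, 2, 2]
step 3: w=[0.1667, 0.1667, 0.1667, 0.1667, 0.1667, 0.1667]  mean=1.9800  Neff=6.0000  idx=[0, 1, 2, 3, 4, 5]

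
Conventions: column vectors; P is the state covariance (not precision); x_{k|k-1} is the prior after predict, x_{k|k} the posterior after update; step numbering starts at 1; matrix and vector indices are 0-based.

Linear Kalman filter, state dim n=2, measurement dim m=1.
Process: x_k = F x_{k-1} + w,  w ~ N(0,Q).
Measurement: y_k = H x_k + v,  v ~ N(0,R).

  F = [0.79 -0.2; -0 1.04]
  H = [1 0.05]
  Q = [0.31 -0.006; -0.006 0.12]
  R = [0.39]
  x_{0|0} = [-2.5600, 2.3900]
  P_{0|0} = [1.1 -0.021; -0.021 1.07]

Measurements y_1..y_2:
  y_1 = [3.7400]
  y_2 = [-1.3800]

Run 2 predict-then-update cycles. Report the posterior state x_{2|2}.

step 1: x^-=[-2.5004, 2.4856]  P^-=[1.0459 -0.2458; -0.2458 1.2773]  S=[1.4146]  K=[0.7307; -0.1286]  nu=[6.1161]  x^+=[1.9688, 1.6989]  P^+=[0.2906 -0.1129; -0.1129 1.2539]
step 2: x^-=[1.2156, 1.7669]  P^-=[0.5772 -0.3595; -0.3595 1.4762]  S=[0.9349]  K=[0.5981; -0.3056]  nu=[-2.6839]  x^+=[-0.3898, 2.5871]  P^+=[0.2427 -0.1886; -0.1886 1.3889]

x_post = [-0.3898, 2.5871]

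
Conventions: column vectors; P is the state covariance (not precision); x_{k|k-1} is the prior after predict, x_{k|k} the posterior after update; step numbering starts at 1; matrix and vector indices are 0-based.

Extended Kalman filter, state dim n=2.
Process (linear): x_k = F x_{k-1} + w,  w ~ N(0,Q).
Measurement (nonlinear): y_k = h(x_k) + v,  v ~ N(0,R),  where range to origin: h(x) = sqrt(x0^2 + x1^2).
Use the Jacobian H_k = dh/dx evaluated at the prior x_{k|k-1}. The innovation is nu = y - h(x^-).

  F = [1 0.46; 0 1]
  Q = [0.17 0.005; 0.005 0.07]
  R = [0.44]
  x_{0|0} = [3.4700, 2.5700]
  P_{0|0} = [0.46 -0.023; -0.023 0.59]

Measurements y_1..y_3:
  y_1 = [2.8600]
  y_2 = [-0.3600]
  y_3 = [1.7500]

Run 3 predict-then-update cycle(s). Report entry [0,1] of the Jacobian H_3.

step 1: x^-=[4.6522, 2.5700]  P^-=[0.7337 0.2534; 0.2534 0.6600]  H_jac=[0.8753 0.4835]  S=[1.3710]  K=[0.5578; 0.3946]  nu=[-2.4549]  x^+=[3.2828, 1.6014]  P^+=[0.3071 -0.0483; -0.0483 0.4466]
step 2: x^-=[4.0195, 1.6014]  P^-=[0.5271 0.1621; 0.1621 0.5166]  H_jac=[0.9290 0.3701]  S=[1.0771]  K=[0.5103; 0.3173]  nu=[-4.6867]  x^+=[1.6278, 0.1144]  P^+=[0.2466 -0.0123; -0.0123 0.4081]
step 3: x^-=[1.6804, 0.1144]  P^-=[0.4916 0.1804; 0.1804 0.4781]  H_jac=[0.9977 0.0679]  S=[0.9560]  K=[0.5259; 0.2222]  nu=[0.0657]  x^+=[1.7150, 0.1290]  P^+=[0.2272 0.0687; 0.0687 0.4309]

H_jac[0,1] = 0.0679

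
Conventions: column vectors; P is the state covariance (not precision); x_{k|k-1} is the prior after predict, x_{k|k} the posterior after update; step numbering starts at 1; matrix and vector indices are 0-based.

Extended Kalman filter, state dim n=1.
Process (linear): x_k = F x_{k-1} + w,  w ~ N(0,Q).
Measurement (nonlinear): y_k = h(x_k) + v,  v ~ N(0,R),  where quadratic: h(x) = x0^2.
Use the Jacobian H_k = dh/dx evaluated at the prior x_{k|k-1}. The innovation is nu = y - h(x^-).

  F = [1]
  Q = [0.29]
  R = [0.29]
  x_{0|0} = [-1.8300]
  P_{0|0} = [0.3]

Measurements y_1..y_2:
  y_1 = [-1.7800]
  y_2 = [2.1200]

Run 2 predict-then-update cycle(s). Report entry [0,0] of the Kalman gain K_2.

step 1: x^-=[-1.8300]  P^-=[0.5900]  H_jac=[-3.6600]  S=[8.1934]  K=[-0.2636]  nu=[-5.1289]  x^+=[-0.4783]  P^+=[0.0209]
step 2: x^-=[-0.4783]  P^-=[0.3109]  H_jac=[-0.9565]  S=[0.5744]  K=[-0.5177]  nu=[1.8913]  x^+=[-1.4573]  P^+=[0.1569]

K[0,0] = -0.5177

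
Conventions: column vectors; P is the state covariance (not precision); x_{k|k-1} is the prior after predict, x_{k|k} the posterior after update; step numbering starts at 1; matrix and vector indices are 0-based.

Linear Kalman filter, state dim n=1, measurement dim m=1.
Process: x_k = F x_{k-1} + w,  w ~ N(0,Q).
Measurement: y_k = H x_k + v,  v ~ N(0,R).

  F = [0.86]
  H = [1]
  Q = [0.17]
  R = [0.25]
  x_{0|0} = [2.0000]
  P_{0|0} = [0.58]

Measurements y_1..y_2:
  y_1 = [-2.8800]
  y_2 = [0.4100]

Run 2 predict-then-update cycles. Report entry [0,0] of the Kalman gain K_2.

K[0,0] = 0.5458

step 1: x^-=[1.7200]  P^-=[0.5990]  S=[0.8490]  K=[0.7055]  nu=[-4.6000]  x^+=[-1.5254]  P^+=[0.1764]
step 2: x^-=[-1.3119]  P^-=[0.3005]  S=[0.5505]  K=[0.5458]  nu=[1.7219]  x^+=[-0.3720]  P^+=[0.1365]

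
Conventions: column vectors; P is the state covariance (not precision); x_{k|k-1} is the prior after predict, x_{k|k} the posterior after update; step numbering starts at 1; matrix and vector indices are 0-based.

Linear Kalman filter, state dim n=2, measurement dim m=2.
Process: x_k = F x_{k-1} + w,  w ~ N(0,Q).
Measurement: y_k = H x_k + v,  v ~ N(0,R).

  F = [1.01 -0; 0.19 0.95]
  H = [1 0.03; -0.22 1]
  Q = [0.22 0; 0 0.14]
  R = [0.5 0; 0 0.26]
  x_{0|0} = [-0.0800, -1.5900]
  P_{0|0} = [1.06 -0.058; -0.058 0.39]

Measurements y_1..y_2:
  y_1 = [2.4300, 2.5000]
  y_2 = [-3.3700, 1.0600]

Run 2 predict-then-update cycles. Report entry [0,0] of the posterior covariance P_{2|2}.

P_post[0,0] = 0.2674

step 1: x^-=[-0.0808, -1.5257]  P^-=[1.3013 0.1478; 0.1478 0.5093]  S=[1.8106 -0.1242; -0.1242 0.7673]  K=[0.7167 -0.0645; 0.1342 0.6431]  nu=[2.5566, 4.0079]  x^+=[1.4930, 1.3950]  P^+=[0.3565 0.0617; 0.0617 0.1808]
step 2: x^-=[1.5080, 1.6089]  P^-=[0.5837 0.1276; 0.1276 0.3383]  S=[1.0916 0.0085; 0.0085 0.5704]  K=[0.5383 -0.0095; 0.1220 0.5420]  nu=[-4.9262, -0.2171]  x^+=[-1.1416, 0.8904]  P^+=[0.2674 0.0564; 0.0564 0.1533]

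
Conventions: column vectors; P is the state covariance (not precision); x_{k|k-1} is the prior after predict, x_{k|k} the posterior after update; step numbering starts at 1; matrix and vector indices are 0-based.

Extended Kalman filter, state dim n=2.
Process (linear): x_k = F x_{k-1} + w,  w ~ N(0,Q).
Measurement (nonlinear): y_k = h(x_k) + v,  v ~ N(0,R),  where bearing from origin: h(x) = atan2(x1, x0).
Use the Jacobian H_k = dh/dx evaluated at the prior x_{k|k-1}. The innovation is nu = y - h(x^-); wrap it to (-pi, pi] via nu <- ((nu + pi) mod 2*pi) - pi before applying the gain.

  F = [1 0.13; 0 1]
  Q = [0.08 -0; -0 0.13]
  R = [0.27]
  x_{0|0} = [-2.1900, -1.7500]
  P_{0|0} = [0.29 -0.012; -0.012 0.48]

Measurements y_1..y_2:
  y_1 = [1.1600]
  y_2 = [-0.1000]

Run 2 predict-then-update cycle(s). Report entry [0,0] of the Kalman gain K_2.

K[0,0] = -0.0674

step 1: x^-=[-2.4175, -1.7500]  P^-=[0.3750 0.0504; 0.0504 0.6100]  H_jac=[0.1965 -0.2714]  S=[0.3240]  K=[0.1852; -0.4804]  nu=[-2.6082]  x^+=[-2.9004, -0.4971]  P^+=[0.3639 0.0792; 0.0792 0.5352]
step 2: x^-=[-2.9650, -0.4971]  P^-=[0.4735 0.1488; 0.1488 0.6652]  H_jac=[0.0550 -0.3280]  S=[0.3376]  K=[-0.0674; -0.6221]  nu=[2.8755]  x^+=[-3.1590, -2.2858]  P^+=[0.4720 0.1346; 0.1346 0.5346]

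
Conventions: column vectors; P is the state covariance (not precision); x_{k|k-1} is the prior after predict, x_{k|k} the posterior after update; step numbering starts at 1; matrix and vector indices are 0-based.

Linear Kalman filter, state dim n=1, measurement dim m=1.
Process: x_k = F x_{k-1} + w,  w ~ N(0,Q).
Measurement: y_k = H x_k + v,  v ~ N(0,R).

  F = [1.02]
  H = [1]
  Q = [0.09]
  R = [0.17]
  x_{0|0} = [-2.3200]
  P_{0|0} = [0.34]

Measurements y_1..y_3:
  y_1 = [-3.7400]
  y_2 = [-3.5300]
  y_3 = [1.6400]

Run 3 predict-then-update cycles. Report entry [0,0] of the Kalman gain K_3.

K[0,0] = 0.5269

step 1: x^-=[-2.3664]  P^-=[0.4437]  S=[0.6137]  K=[0.7230]  nu=[-1.3736]  x^+=[-3.3595]  P^+=[0.1229]
step 2: x^-=[-3.4267]  P^-=[0.2179]  S=[0.3879]  K=[0.5617]  nu=[-0.1033]  x^+=[-3.4847]  P^+=[0.0955]
step 3: x^-=[-3.5544]  P^-=[0.1893]  S=[0.3593]  K=[0.5269]  nu=[5.1944]  x^+=[-0.8174]  P^+=[0.0896]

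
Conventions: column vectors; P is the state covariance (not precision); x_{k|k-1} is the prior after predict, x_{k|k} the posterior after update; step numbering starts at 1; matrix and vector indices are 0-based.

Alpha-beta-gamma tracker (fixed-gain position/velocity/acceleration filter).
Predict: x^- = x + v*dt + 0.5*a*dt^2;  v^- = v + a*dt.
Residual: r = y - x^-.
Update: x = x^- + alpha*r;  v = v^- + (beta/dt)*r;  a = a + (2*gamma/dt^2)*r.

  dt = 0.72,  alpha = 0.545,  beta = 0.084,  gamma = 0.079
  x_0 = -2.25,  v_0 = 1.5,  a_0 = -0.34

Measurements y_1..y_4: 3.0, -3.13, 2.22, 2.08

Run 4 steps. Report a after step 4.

a_post = -0.3667

step 1: x_pred=-1.2581  r=4.2581  x^+=1.0626  v^+=1.7520  a^+=0.9578
step 2: x_pred=2.5722  r=-5.7022  x^+=-0.5355  v^+=1.7763  a^+=-0.7801
step 3: x_pred=0.5413  r=1.6787  x^+=1.4562  v^+=1.4105  a^+=-0.2685
step 4: x_pred=2.4021  r=-0.3221  x^+=2.2266  v^+=1.1796  a^+=-0.3667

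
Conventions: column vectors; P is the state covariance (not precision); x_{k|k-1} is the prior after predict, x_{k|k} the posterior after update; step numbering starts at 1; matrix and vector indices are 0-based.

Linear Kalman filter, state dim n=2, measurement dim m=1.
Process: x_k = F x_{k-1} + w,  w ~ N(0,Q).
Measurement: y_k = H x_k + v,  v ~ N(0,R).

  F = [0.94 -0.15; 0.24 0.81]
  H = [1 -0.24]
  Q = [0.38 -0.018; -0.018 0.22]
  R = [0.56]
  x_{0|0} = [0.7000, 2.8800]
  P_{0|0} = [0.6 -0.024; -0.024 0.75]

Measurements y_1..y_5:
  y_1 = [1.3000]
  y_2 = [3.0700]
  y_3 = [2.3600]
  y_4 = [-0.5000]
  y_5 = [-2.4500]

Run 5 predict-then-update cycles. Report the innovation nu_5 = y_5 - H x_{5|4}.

step 1: x^-=[0.2260, 2.5008]  P^-=[0.9338 0.0088; 0.0088 0.7373]  S=[1.5320]  K=[0.6081; -0.1097]  nu=[1.6742]  x^+=[1.2441, 2.3171]  P^+=[0.3672 0.1111; 0.1111 0.7189]
step 2: x^-=[0.8219, 2.1754]  P^-=[0.6893 0.0581; 0.0581 0.7560]  S=[1.2650]  K=[0.5339; -0.0975]  nu=[2.7702]  x^+=[2.3009, 1.9053]  P^+=[0.3287 0.1239; 0.1239 0.7439]
step 3: x^-=[1.8771, 2.0955]  P^-=[0.6523 0.0557; 0.0557 0.7752]  S=[1.2302]  K=[0.5193; -0.1060]  nu=[0.9858]  x^+=[2.3891, 1.9910]  P^+=[0.3204 0.1234; 0.1234 0.7614]
step 4: x^-=[1.9471, 2.1861]  P^-=[0.6455 0.0513; 0.0513 0.7860]  S=[1.2261]  K=[0.5164; -0.1120]  nu=[-1.9224]  x^+=[0.9543, 2.4014]  P^+=[0.3185 0.1222; 0.1222 0.7706]
step 5: x^-=[0.5369, 2.1742]  P^-=[0.6443 0.0489; 0.0489 0.7915]  S=[1.2264]  K=[0.5158; -0.1150]  nu=[-2.4651]  x^+=[-0.7346, 2.4578]  P^+=[0.3180 0.1216; 0.1216 0.7752]

innov = [-2.4651]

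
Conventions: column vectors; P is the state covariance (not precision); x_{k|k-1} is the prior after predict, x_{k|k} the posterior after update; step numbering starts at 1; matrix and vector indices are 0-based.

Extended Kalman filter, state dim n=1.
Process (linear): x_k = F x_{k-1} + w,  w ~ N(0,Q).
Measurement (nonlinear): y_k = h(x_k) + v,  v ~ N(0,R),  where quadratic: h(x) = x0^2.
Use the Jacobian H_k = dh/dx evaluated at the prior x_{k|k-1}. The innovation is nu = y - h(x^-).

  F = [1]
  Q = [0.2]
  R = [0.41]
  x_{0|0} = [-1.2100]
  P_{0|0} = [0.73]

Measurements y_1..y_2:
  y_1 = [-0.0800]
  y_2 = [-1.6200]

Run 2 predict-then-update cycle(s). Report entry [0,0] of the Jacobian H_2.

step 1: x^-=[-1.2100]  P^-=[0.9300]  H_jac=[-2.4200]  S=[5.8565]  K=[-0.3843]  nu=[-1.5441]  x^+=[-0.6166]  P^+=[0.0651]
step 2: x^-=[-0.6166]  P^-=[0.2651]  H_jac=[-1.2332]  S=[0.8132]  K=[-0.4020]  nu=[-2.0002]  x^+=[0.1876]  P^+=[0.1337]

H_jac[0,0] = -1.2332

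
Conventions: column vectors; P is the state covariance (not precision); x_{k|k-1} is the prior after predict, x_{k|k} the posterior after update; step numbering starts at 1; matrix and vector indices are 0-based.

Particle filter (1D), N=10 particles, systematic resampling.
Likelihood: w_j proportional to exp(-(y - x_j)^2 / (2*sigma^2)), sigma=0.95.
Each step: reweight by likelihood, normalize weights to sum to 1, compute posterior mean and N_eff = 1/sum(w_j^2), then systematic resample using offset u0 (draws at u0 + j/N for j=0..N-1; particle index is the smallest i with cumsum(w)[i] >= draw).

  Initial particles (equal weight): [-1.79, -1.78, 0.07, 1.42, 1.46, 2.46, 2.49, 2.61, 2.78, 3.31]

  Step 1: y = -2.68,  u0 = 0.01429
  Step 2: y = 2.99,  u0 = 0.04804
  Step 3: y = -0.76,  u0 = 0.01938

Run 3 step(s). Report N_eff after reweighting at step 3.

N_eff = 9.9997

step 1: w=[0.4966, 0.4917, 0.0117, 0.0001, 0.0001, 0.0000, 0.0000, 0.0000, 0.0000, 0.0000]  mean=-1.7630  Neff=2.0474  idx=[0, 0, 0, 0, 0, 1, 1, 1, 1, 1]
step 2: w=[0.0974, 0.0974, 0.0974, 0.0974, 0.0974, 0.1026, 0.1026, 0.1026, 0.1026, 0.1026]  mean=-1.7849  Neff=9.9930  idx=[0, 1, 2, 3, 4, 5, 6, 7, 8, 9]
step 3: w=[0.0994, 0.0994, 0.0994, 0.0994, 0.0994, 0.1006, 0.1006, 0.1006, 0.1006, 0.1006]  mean=-1.7850  Neff=9.9997  idx=[0, 1, 2, 3, 4, 5, 6, 7, 8, 9]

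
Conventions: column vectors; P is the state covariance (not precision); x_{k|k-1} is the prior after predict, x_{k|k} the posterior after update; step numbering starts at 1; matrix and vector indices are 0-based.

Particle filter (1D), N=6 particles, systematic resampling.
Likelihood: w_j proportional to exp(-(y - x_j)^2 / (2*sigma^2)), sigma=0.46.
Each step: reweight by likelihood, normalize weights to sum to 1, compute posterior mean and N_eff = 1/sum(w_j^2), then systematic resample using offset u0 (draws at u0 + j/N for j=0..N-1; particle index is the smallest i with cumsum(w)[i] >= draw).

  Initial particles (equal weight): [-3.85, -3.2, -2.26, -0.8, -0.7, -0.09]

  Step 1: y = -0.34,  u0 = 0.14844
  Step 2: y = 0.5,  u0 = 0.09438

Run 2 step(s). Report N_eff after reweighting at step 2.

step 1: w=[0.0000, 0.0000, 0.0001, 0.2750, 0.3338, 0.3911]  mean=-0.4890  Neff=2.9409  idx=[3, 4, 4, 5, 5, 5]
step 2: w=[0.0131, 0.0237, 0.0237, 0.3131, 0.3131, 0.3131]  mean=-0.1283  Neff=3.3845  idx=[3, 3, 4, 4, 5, 5]

N_eff = 3.3845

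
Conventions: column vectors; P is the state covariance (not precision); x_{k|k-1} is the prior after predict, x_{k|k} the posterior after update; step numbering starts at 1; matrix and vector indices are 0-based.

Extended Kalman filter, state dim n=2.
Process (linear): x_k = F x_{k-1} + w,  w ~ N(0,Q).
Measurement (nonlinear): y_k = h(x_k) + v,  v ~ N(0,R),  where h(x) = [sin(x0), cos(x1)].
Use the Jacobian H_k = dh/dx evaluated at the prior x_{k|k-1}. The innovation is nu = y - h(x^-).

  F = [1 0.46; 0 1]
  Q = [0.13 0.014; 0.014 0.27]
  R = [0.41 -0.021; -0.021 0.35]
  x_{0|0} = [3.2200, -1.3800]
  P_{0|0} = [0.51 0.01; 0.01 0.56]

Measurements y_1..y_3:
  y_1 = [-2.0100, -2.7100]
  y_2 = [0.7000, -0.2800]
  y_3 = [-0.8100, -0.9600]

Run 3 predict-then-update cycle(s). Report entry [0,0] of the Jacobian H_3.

H_jac[0,0] = 0.6617

step 1: x^-=[2.5852, -1.3800]  P^-=[0.7677 0.2816; 0.2816 0.8300]  H_jac=[-0.8492 0.0000; 0.0000 0.9819]  S=[0.9636 -0.2558; -0.2558 1.1502]  K=[-0.6512 0.0956; -0.0638 0.6944]  nu=[-2.5381, -2.8996]  x^+=[3.9608, -3.2313]  P^+=[0.3168 0.0480; 0.0480 0.2489]
step 2: x^-=[2.4744, -3.2313]  P^-=[0.5436 0.1765; 0.1765 0.5189]  H_jac=[-0.7856 0.0000; 0.0000 -0.0896]  S=[0.7455 -0.0086; -0.0086 0.3542]  K=[-0.5735 -0.0585; -0.1875 -0.1358]  nu=[0.0812, 0.7160]  x^+=[2.3859, -3.3438]  P^+=[0.2978 0.0942; 0.0942 0.4866]
step 3: x^-=[0.8478, -3.3438]  P^-=[0.6174 0.3321; 0.3321 0.7566]  H_jac=[0.6617 0.0000; 0.0000 -0.2008]  S=[0.6803 -0.0651; -0.0651 0.3805]  K=[0.5934 -0.0737; 0.2895 -0.3498]  nu=[-1.5598, 0.0196]  x^+=[-0.0793, -3.8022]  P^+=[0.3701 0.1905; 0.1905 0.6398]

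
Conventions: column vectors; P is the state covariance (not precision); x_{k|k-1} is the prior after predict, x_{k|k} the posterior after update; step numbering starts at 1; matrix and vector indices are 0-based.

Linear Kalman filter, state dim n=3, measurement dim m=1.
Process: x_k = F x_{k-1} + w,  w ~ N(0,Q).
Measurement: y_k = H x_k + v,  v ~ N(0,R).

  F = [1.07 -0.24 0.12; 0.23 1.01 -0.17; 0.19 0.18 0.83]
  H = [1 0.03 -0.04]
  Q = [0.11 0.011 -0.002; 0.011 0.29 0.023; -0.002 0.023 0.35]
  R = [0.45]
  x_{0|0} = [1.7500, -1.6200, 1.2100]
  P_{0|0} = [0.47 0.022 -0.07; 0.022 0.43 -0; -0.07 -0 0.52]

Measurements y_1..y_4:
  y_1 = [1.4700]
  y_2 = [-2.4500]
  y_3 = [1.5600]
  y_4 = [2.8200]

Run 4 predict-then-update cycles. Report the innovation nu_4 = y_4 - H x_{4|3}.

innov = [1.5107]

step 1: x^-=[2.4065, -1.4394, 1.0452]  P^-=[0.6511 0.0452 0.0662; 0.0452 0.7842 0.0424; 0.0662 0.0424 0.7186]  S=[1.1002]  K=[0.5906; 0.0609; 0.0352]  nu=[-0.8515]  x^+=[1.9036, -1.4913, 1.0152]  P^+=[0.2673 0.0056 0.0433; 0.0056 0.7801 0.0400; 0.0433 0.0400 0.7172]
step 2: x^-=[2.5166, -1.2409, 0.9359]  P^-=[0.4773 -0.1214 0.1233; -0.1214 1.1062 0.1158; 0.1233 0.1158 0.9050]  S=[0.9123]  K=[0.5138; -0.1018; 0.0993]  nu=[-4.8919]  x^+=[0.0033, -0.7430, 0.4503]  P^+=[0.2365 -0.0737 0.0768; -0.0737 1.0967 0.1250; 0.0768 0.1250 0.8960]
step 3: x^-=[0.2359, -0.8263, 0.2406]  P^-=[0.5072 -0.2821 0.1248; -0.2821 1.3640 0.2023; 0.1248 0.2023 1.0679]  S=[0.9327]  K=[0.5293; -0.2672; 0.0945]  nu=[1.3585]  x^+=[0.9550, -1.1893, 0.3691]  P^+=[0.2458 -0.1502 0.0781; -0.1502 1.2974 0.2258; 0.0781 0.2258 1.0595]
step 4: x^-=[1.3516, -1.0443, 0.2737]  P^-=[0.5656 -0.3941 0.1065; -0.3941 1.5037 0.2799; 0.1065 0.2799 1.2127]  S=[0.9861]  K=[0.5573; -0.3652; 0.0673]  nu=[1.5107]  x^+=[2.1935, -1.5960, 0.3754]  P^+=[0.2594 -0.1934 0.0695; -0.1934 1.3721 0.3041; 0.0695 0.3041 1.2082]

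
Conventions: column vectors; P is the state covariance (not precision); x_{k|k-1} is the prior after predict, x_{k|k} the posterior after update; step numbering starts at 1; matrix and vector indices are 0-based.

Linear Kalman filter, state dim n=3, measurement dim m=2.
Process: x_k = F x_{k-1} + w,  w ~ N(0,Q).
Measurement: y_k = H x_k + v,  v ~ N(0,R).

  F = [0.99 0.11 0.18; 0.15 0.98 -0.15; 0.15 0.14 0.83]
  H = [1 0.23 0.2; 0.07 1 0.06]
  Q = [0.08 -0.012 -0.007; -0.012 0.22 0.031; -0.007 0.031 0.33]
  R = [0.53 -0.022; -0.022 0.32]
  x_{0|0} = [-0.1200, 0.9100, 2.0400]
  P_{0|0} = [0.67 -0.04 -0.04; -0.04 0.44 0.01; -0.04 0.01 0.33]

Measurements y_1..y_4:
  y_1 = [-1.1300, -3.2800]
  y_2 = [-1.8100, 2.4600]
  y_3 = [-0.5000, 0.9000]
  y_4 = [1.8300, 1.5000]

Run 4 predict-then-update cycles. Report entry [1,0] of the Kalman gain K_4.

step 1: x^-=[0.3485, 0.5678, 1.8026]  P^-=[0.7301 0.0930 0.1096; 0.0930 0.6522 0.0625; 0.1096 0.0625 0.5717]  S=[1.4098 0.3019; 0.3019 0.9993]  K=[0.5520 -0.0160; 0.0420 0.6503; 0.1568 0.0572]  nu=[-1.9696, -3.9804]  x^+=[-0.6751, -2.1031, 1.2663]  P^+=[0.3056 -0.0374 -0.0203; -0.0374 0.2107 -0.0154; -0.0203 -0.0154 0.5284]
step 2: x^-=[-0.6717, -2.3522, 0.6553]  P^-=[0.3832 0.0049 0.0957; 0.0049 0.4356 -0.0196; 0.0957 -0.0196 0.6948]  S=[1.0028 0.1212; 0.1212 0.7591]  K=[0.4042 -0.0152; 0.0323 0.5676; 0.2294 0.0013]  nu=[-0.7283, 4.8199]  x^+=[-1.0394, 0.3599, 0.4945]  P^+=[0.2207 -0.0294 0.0031; -0.0294 0.1856 -0.0434; 0.0031 -0.0434 0.6420]
step 3: x^-=[-0.9004, 0.1226, 0.3049]  P^-=[0.3123 -0.0129 0.1176; -0.0129 0.4216 -0.0575; 0.1176 -0.0575 0.7703]  S=[0.9313 0.0894; 0.0894 0.7382]  K=[0.3596 -0.0218; 0.0240 0.5623; 0.2812 -0.0382]  nu=[0.3112, 0.8221]  x^+=[-0.8064, 0.5924, 0.3611]  P^+=[0.1930 -0.0299 0.0246; -0.0299 0.1852 -0.0620; 0.0246 -0.0620 0.6975]
step 4: x^-=[-0.6682, 0.4054, 0.2617]  P^-=[0.2938 -0.0246 0.1378; -0.0246 0.4263 -0.0777; 0.1378 -0.0777 0.8090]  S=[0.9154 0.0749; 0.0749 0.7390]  K=[0.3473 -0.0295; 0.0169 0.5665; 0.3125 -0.0581]  nu=[2.3526, 1.1257]  x^+=[0.1157, 1.0828, 0.9314]  P^+=[0.1843 -0.0323 0.0394; -0.0323 0.1874 -0.0714; 0.0394 -0.0714 0.7198]

K[1,0] = 0.0169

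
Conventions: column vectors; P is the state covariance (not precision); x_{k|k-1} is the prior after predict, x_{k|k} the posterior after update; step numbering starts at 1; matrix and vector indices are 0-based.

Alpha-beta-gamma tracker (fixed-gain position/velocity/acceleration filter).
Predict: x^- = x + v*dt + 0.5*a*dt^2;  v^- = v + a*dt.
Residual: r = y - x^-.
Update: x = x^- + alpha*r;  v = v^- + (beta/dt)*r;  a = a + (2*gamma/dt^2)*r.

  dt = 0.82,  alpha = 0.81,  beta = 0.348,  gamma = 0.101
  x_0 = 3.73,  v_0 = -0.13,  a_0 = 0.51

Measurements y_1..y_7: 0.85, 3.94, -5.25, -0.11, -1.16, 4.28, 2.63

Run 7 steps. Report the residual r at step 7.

step 1: x_pred=3.7949  r=-2.9449  x^+=1.4095  v^+=-0.9616  a^+=-0.3747
step 2: x_pred=0.4951  r=3.4449  x^+=3.2855  v^+=0.1932  a^+=0.6602
step 3: x_pred=3.6658  r=-8.9158  x^+=-3.5560  v^+=-3.0492  a^+=-2.0182
step 4: x_pred=-6.7349  r=6.6249  x^+=-1.3687  v^+=-1.8926  a^+=-0.0280
step 5: x_pred=-2.9301  r=1.7701  x^+=-1.4963  v^+=-1.1644  a^+=0.5038
step 6: x_pred=-2.2818  r=6.5618  x^+=3.0333  v^+=2.0334  a^+=2.4750
step 7: x_pred=5.5328  r=-2.9028  x^+=3.1815  v^+=2.8310  a^+=1.6030

resid = -2.9028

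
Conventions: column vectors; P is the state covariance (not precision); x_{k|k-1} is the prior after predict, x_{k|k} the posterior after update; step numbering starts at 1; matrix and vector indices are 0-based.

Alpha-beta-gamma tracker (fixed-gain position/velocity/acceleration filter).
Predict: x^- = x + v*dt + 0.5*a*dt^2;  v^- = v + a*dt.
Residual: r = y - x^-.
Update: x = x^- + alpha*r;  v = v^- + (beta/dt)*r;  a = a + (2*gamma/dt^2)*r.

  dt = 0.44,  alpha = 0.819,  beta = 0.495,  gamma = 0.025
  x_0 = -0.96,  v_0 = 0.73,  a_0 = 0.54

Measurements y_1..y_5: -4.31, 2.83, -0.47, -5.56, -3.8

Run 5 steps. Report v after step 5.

v_post = -2.6933

step 1: x_pred=-0.5865  r=-3.7235  x^+=-3.6361  v^+=-3.2213  a^+=-0.4216
step 2: x_pred=-5.0942  r=7.9242  x^+=1.3957  v^+=5.5079  a^+=1.6249
step 3: x_pred=3.9765  r=-4.4465  x^+=0.3348  v^+=1.2206  a^+=0.4765
step 4: x_pred=0.9180  r=-6.4780  x^+=-4.3875  v^+=-5.8575  a^+=-1.1965
step 5: x_pred=-7.0806  r=3.2806  x^+=-4.3938  v^+=-2.6933  a^+=-0.3492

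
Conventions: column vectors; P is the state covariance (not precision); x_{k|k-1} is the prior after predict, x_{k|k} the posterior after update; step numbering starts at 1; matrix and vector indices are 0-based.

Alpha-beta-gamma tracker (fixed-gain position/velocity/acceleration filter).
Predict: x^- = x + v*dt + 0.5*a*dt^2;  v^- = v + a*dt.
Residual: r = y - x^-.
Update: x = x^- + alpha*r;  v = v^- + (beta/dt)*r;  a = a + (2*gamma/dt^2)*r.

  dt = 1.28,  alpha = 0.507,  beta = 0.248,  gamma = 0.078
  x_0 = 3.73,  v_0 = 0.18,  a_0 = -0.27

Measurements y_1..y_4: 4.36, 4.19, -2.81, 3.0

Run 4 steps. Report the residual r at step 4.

step 1: x_pred=3.7392  r=0.6208  x^+=4.0540  v^+=-0.0453  a^+=-0.2109
step 2: x_pred=3.8232  r=0.3668  x^+=4.0092  v^+=-0.2442  a^+=-0.1760
step 3: x_pred=3.5524  r=-6.3624  x^+=0.3267  v^+=-1.7022  a^+=-0.7818
step 4: x_pred=-2.4925  r=5.4925  x^+=0.2922  v^+=-1.6386  a^+=-0.2588

resid = 5.4925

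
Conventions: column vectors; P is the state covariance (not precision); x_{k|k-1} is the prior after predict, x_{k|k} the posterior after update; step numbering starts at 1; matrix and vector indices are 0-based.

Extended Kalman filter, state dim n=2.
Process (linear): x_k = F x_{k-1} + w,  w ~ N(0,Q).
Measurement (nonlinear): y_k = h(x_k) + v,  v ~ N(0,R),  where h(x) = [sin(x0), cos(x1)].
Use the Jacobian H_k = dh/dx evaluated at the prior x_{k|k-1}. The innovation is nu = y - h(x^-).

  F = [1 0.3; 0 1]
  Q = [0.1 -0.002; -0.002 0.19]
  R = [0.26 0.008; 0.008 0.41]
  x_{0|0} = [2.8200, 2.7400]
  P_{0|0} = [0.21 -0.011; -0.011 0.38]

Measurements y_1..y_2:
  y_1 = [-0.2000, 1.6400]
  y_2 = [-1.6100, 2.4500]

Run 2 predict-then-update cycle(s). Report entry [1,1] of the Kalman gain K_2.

step 1: x^-=[3.6420, 2.7400]  P^-=[0.3376 0.1010; 0.1010 0.5700]  H_jac=[-0.8774 0.0000; 0.0000 -0.3909]  S=[0.5199 0.0426; 0.0426 0.4971]  K=[-0.5672 -0.0308; -0.1346 -0.4367]  nu=[0.2798, 2.5604]  x^+=[3.4045, 1.5843]  P^+=[0.1684 0.0439; 0.0439 0.4608]
step 2: x^-=[3.8798, 1.5843]  P^-=[0.3362 0.1801; 0.1801 0.6508]  H_jac=[-0.7397 0.0000; 0.0000 -0.9999]  S=[0.4439 0.1412; 0.1412 1.0607]  K=[-0.5285 -0.0994; -0.1096 -0.5989]  nu=[-0.9370, 2.4635]  x^+=[4.1301, 0.2116]  P^+=[0.1868 0.0450; 0.0450 0.2465]

K[1,1] = -0.5989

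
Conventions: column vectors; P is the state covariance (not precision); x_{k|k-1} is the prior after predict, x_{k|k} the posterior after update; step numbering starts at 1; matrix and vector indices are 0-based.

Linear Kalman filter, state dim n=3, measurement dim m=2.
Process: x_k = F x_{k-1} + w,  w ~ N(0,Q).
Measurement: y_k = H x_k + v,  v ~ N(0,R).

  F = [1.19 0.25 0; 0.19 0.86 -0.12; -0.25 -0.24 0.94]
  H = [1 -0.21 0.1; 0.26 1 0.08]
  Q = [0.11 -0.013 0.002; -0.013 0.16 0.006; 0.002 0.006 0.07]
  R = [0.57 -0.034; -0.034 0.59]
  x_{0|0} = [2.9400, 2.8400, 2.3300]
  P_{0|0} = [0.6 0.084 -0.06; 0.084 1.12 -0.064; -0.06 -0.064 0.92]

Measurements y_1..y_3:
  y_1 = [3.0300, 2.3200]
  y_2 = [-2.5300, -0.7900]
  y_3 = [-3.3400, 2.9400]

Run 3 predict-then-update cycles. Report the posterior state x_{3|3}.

step 1: x^-=[4.2086, 2.7214, 0.7736]  P^-=[1.0796 0.4639 -0.3551; 0.4639 1.0667 -0.4454; -0.3551 -0.4454 1.0521]  S=[1.4600 0.3950; 0.3950 1.8916]  K=[0.5787 0.2578; -0.0328 0.6157; -0.0447 -0.2305]  nu=[-0.6845, -1.5575]  x^+=[3.4110, 1.7849, 1.1632]  P^+=[0.3472 0.0540 -0.1477; 0.0540 0.3640 -0.1713; -0.1477 -0.1713 0.9406]
step 2: x^-=[4.5053, 2.0435, -0.1878]  P^-=[0.6565 0.2278 -0.3474; 0.2278 0.5150 -0.3800; -0.3474 -0.3800 1.0969]  S=[1.1110 0.1842; 0.1842 1.1996]  K=[0.4775 0.2357; -0.0017 0.4536; -0.0916 -0.3048]  nu=[-6.5874, -3.9899]  x^+=[0.4195, 0.2451, 1.6317]  P^+=[0.2951 0.0606 -0.1818; 0.0606 0.2685 -0.2067; -0.1818 -0.2067 0.9658]
step 3: x^-=[0.5604, 0.0947, 1.3701]  P^-=[0.5807 0.2085 -0.3750; 0.2085 0.4539 -0.3992; -0.3750 -0.3992 1.1433]  S=[1.0364 0.1550; 0.1550 1.1194]  K=[0.4471 0.2325; 0.0073 0.4244; -0.1189 -0.3455]  nu=[-4.0176, 2.5900]  x^+=[-0.6339, 1.1646, 0.9530]  P^+=[0.2808 0.0651 -0.2017; 0.0651 0.2513 -0.2259; -0.2017 -0.2259 0.9823]

x_post = [-0.6339, 1.1646, 0.9530]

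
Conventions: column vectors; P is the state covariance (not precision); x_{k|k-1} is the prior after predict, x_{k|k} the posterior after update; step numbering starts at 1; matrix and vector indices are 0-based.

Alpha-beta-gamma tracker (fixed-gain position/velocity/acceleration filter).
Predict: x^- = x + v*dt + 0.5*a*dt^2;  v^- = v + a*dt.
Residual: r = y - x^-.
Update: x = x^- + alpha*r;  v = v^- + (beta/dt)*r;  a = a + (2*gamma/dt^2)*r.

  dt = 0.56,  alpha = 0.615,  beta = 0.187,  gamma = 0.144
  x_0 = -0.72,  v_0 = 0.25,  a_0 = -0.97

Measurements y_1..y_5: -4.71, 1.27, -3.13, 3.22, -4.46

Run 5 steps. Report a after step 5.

step 1: x_pred=-0.7321  r=-3.9779  x^+=-3.1785  v^+=-1.6215  a^+=-4.6232
step 2: x_pred=-4.8115  r=6.0815  x^+=-1.0714  v^+=-2.1797  a^+=0.9619
step 3: x_pred=-2.1412  r=-0.9888  x^+=-2.7493  v^+=-1.9713  a^+=0.0538
step 4: x_pred=-3.8448  r=7.0648  x^+=0.5001  v^+=0.4180  a^+=6.5419
step 5: x_pred=1.7599  r=-6.2199  x^+=-2.0653  v^+=2.0044  a^+=0.8297

a_post = 0.8297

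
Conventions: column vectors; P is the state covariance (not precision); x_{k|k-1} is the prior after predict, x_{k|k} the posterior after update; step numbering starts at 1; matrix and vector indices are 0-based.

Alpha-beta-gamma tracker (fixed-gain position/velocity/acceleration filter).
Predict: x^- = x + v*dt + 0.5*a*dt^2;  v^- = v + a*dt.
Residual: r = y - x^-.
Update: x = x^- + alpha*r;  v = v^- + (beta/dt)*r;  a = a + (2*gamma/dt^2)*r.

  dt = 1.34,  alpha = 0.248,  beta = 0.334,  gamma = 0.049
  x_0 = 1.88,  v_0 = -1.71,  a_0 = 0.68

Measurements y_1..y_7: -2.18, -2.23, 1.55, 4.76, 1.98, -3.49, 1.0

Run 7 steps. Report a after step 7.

step 1: x_pred=0.1991  r=-2.3791  x^+=-0.3909  v^+=-1.3918  a^+=0.5502
step 2: x_pred=-1.7620  r=-0.4680  x^+=-1.8781  v^+=-0.7712  a^+=0.5246
step 3: x_pred=-2.4405  r=3.9905  x^+=-1.4509  v^+=0.9264  a^+=0.7424
step 4: x_pred=0.4570  r=4.3030  x^+=1.5242  v^+=2.9937  a^+=0.9773
step 5: x_pred=6.4132  r=-4.4332  x^+=5.3137  v^+=3.1983  a^+=0.7353
step 6: x_pred=10.2596  r=-13.7496  x^+=6.8497  v^+=0.7565  a^+=-0.0151
step 7: x_pred=7.8498  r=-6.8498  x^+=6.1510  v^+=-0.9711  a^+=-0.3890

a_post = -0.3890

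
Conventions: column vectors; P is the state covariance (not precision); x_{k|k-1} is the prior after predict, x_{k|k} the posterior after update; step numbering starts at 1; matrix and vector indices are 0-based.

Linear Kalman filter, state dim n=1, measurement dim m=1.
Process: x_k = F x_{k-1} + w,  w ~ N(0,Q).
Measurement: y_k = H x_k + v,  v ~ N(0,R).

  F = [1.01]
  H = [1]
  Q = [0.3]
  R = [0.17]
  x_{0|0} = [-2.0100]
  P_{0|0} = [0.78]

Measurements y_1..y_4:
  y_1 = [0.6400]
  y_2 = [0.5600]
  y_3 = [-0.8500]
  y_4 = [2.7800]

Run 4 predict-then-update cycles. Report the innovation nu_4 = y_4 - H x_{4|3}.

step 1: x^-=[-2.0301]  P^-=[1.0957]  S=[1.2657]  K=[0.8657]  nu=[2.6701]  x^+=[0.2814]  P^+=[0.1472]
step 2: x^-=[0.2842]  P^-=[0.4501]  S=[0.6201]  K=[0.7259]  nu=[0.2758]  x^+=[0.4844]  P^+=[0.1234]
step 3: x^-=[0.4892]  P^-=[0.4259]  S=[0.5959]  K=[0.7147]  nu=[-1.3392]  x^+=[-0.4679]  P^+=[0.1215]
step 4: x^-=[-0.4726]  P^-=[0.4239]  S=[0.5939]  K=[0.7138]  nu=[3.2526]  x^+=[1.8490]  P^+=[0.1213]

innov = [3.2526]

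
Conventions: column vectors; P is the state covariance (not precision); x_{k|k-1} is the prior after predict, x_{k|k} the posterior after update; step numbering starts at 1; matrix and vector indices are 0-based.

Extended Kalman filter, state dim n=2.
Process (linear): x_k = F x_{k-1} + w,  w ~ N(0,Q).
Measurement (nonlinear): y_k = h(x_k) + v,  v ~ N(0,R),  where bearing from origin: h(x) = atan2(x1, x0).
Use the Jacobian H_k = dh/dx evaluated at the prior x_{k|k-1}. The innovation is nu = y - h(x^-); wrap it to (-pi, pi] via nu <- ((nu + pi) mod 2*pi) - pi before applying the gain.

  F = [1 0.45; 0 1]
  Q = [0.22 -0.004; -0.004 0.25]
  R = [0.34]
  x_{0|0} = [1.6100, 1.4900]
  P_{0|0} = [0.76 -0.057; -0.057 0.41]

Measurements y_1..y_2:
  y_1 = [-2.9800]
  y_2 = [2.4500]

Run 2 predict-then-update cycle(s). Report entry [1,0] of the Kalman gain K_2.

step 1: x^-=[2.2805, 1.4900]  P^-=[1.0117 0.1235; 0.1235 0.6600]  H_jac=[-0.2008 0.3073]  S=[0.4279]  K=[-0.3861; 0.4161]  nu=[2.7244]  x^+=[1.2287, 2.6236]  P^+=[0.9480 0.1922; 0.1922 0.5859]
step 2: x^-=[2.4093, 2.6236]  P^-=[1.4596 0.4519; 0.4519 0.8359]  H_jac=[-0.2068 0.1899]  S=[0.3971]  K=[-0.5440; 0.1644]  nu=[1.6221]  x^+=[1.5269, 2.8903]  P^+=[1.3421 0.4874; 0.4874 0.8252]

K[1,0] = 0.1644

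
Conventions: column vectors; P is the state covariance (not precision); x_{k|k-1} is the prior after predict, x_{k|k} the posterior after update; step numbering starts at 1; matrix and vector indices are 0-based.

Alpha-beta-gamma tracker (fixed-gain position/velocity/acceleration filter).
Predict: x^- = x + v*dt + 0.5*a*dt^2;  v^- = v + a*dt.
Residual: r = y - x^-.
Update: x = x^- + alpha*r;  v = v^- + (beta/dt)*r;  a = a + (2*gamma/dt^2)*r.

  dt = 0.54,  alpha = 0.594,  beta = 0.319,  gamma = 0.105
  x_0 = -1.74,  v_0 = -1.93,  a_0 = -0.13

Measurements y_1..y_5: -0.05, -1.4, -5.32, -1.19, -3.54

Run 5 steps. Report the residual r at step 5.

step 1: x_pred=-2.8012  r=2.7512  x^+=-1.1670  v^+=-0.3750  a^+=1.8513
step 2: x_pred=-1.0995  r=-0.3005  x^+=-1.2780  v^+=0.4472  a^+=1.6349
step 3: x_pred=-0.7981  r=-4.5219  x^+=-3.4841  v^+=-1.3412  a^+=-1.6216
step 4: x_pred=-4.4448  r=3.2548  x^+=-2.5114  v^+=-0.2941  a^+=0.7224
step 5: x_pred=-2.5649  r=-0.9751  x^+=-3.1441  v^+=-0.4800  a^+=0.0202

resid = -0.9751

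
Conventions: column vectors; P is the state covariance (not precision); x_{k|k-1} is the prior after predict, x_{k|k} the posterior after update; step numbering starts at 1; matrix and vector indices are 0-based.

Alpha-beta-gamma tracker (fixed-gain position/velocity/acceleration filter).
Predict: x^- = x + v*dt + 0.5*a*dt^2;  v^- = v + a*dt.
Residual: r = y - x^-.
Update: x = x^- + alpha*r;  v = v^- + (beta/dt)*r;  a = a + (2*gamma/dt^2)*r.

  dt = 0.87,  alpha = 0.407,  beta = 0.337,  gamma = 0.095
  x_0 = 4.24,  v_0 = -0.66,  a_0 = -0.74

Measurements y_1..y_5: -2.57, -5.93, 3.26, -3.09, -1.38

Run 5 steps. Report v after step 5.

step 1: x_pred=3.3857  r=-5.9557  x^+=0.9618  v^+=-3.6108  a^+=-2.2350
step 2: x_pred=-3.0255  r=-2.9045  x^+=-4.2076  v^+=-6.6804  a^+=-2.9641
step 3: x_pred=-11.1413  r=14.4013  x^+=-5.2800  v^+=-3.6807  a^+=0.6509
step 4: x_pred=-8.2359  r=5.1459  x^+=-6.1415  v^+=-1.1211  a^+=1.9427
step 5: x_pred=-6.3817  r=5.0017  x^+=-4.3460  v^+=2.5064  a^+=3.1982

v_post = 2.5064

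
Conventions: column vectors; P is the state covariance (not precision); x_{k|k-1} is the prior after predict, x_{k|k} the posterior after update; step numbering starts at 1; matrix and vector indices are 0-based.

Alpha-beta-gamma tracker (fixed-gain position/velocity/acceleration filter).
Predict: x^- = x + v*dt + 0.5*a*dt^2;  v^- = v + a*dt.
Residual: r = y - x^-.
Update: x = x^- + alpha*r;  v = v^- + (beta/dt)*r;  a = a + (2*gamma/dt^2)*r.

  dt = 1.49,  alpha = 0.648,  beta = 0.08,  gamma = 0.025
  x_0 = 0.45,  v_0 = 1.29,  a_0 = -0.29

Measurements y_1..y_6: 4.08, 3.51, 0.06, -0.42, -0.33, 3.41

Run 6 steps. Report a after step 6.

a_post = -0.2305

step 1: x_pred=2.0502  r=2.0298  x^+=3.3655  v^+=0.9669  a^+=-0.2443
step 2: x_pred=4.5350  r=-1.0250  x^+=3.8708  v^+=0.5479  a^+=-0.2674
step 3: x_pred=4.3903  r=-4.3303  x^+=1.5843  v^+=-0.0830  a^+=-0.3649
step 4: x_pred=1.0555  r=-1.4755  x^+=0.0994  v^+=-0.7059  a^+=-0.3981
step 5: x_pred=-1.3944  r=1.0644  x^+=-0.7047  v^+=-1.2420  a^+=-0.3742
step 6: x_pred=-2.9706  r=6.3806  x^+=1.1640  v^+=-1.4569  a^+=-0.2305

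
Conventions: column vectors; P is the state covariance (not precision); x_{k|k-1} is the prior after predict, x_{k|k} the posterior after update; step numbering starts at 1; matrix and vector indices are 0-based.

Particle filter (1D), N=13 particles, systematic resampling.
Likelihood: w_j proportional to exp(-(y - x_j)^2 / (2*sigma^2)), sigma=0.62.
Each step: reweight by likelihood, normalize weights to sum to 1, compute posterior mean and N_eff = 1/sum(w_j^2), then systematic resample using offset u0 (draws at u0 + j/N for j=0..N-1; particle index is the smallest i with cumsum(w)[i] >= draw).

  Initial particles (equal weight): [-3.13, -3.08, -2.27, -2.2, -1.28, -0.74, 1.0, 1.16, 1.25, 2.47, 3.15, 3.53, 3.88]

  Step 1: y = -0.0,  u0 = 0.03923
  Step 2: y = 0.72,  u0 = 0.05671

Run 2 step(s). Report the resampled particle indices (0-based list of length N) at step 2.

step 1: w=[0.0000, 0.0000, 0.0010, 0.0016, 0.0998, 0.4123, 0.2289, 0.1460, 0.1101, 0.0003, 0.0000, 0.0000, 0.0000]  mean=0.0981  Neff=3.7624  idx=[4, 5, 5, 5, 5, 5, 5, 6, 6, 6, 7, 7, 8]
step 2: w=[0.0010, 0.0117, 0.0117, 0.0117, 0.0117, 0.0117, 0.0117, 0.1692, 0.1692, 0.1692, 0.1456, 0.1456, 0.1300]  mean=0.9545  Neff=6.8502  idx=[5, 7, 7, 8, 8, 9, 9, 10, 10, 11, 11, 12, 12]

resampled_idx = [5, 7, 7, 8, 8, 9, 9, 10, 10, 11, 11, 12, 12]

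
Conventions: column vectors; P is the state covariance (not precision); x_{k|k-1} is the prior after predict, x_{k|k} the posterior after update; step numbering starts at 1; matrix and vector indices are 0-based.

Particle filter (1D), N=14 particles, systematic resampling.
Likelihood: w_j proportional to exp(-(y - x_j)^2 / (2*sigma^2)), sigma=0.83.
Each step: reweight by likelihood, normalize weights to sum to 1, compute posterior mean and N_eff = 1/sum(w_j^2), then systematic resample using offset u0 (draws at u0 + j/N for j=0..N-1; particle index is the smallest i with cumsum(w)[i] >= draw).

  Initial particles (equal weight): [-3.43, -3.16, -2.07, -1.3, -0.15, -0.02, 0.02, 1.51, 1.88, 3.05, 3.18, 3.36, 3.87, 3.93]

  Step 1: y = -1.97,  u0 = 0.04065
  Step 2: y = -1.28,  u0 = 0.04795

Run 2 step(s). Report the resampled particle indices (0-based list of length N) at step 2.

step 1: w=[0.0853, 0.1434, 0.3978, 0.2893, 0.0362, 0.0254, 0.0226, 0.0001, 0.0000, 0.0000, 0.0000, 0.0000, 0.0000, 0.0000]  mean=-1.9505  Neff=3.6735  idx=[0, 1, 1, 2, 2, 2, 2, 2, 2, 3, 3, 3, 3, 5]
step 2: w=[0.0042, 0.0092, 0.0092, 0.0764, 0.0764, 0.0764, 0.0764, 0.0764, 0.0764, 0.1202, 0.1202, 0.1202, 0.1202, 0.0380]  mean=-1.6478  Neff=10.5864  idx=[3, 4, 5, 6, 7, 8, 8, 9, 10, 10, 11, 11, 12, 13]

resampled_idx = [3, 4, 5, 6, 7, 8, 8, 9, 10, 10, 11, 11, 12, 13]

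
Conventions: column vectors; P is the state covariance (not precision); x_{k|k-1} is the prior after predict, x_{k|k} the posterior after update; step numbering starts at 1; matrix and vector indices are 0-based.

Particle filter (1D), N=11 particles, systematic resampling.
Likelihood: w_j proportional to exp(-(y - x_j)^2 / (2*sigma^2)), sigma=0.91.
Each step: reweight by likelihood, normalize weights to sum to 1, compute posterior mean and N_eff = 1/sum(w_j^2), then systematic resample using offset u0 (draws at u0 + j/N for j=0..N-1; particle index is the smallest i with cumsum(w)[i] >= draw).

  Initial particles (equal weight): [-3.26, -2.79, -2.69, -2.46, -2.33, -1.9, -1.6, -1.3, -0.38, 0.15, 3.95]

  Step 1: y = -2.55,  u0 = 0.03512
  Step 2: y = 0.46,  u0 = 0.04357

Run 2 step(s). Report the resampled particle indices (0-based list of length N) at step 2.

resampled_idx = [5, 8, 9, 9, 9, 10, 10, 10, 10, 10, 10]

step 1: w=[0.1140, 0.1492, 0.1527, 0.1537, 0.1501, 0.1197, 0.0896, 0.0601, 0.0090, 0.0019, 0.0000]  mean=-2.3785  Neff=7.6465  idx=[0, 1, 1, 2, 2, 3, 4, 4, 5, 6, 7]
step 2: w=[0.0008, 0.0057, 0.0057, 0.0084, 0.0084, 0.0195, 0.0305, 0.0305, 0.1160, 0.2584, 0.5162]  mean=-1.5743  Neff=2.8641  idx=[5, 8, 9, 9, 9, 10, 10, 10, 10, 10, 10]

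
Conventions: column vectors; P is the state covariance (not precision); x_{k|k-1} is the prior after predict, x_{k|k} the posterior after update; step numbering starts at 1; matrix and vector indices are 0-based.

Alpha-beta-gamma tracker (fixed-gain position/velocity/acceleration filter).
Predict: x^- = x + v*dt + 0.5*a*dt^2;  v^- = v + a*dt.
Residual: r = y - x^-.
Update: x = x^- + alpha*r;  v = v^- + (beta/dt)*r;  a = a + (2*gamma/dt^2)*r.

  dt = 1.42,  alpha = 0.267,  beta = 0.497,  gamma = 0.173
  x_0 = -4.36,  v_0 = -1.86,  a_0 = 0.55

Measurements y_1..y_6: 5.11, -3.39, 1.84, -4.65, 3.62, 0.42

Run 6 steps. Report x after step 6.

x_post = -5.6069

step 1: x_pred=-6.4467  r=11.5567  x^+=-3.3611  v^+=2.9658  a^+=2.5330
step 2: x_pred=3.4043  r=-6.7943  x^+=1.5902  v^+=4.1848  a^+=1.3672
step 3: x_pred=8.9110  r=-7.0710  x^+=7.0230  v^+=3.6514  a^+=0.1539
step 4: x_pred=12.3631  r=-17.0131  x^+=7.8206  v^+=-2.0847  a^+=-2.7655
step 5: x_pred=2.0721  r=1.5479  x^+=2.4854  v^+=-5.4699  a^+=-2.4999
step 6: x_pred=-7.8022  r=8.2222  x^+=-5.6069  v^+=-6.1419  a^+=-1.0890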